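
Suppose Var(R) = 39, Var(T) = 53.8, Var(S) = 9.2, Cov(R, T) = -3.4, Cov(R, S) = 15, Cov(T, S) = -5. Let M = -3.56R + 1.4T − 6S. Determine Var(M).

Var(M) = a²·Var(R) + b²·Var(T) + c²·Var(S) + 2ab·Cov(R, T) + 2ac·Cov(R, S) + 2bc·Cov(T, S), with a = -3.56, b = 1.4, c = -6.
= 494.2704 + 105.448 + 331.2 + 33.8912 + 640.8 + 84
= 1689.6096.

Var(M) = 1689.6096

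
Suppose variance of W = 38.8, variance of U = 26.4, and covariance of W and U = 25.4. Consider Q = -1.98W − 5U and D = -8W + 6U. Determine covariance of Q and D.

By bilinearity, covariance of Q and D = ac·variance of W + bd·variance of U + (ad+bc)·covariance of W and U, with a=-1.98, b=-5, c=-8, d=6.
ac·variance of W = (-1.98)·(-8)·38.8 = 614.592
bd·variance of U = (-5)·6·26.4 = -792
(ad+bc)·covariance of W and U = (28.12)·25.4 = 714.248
covariance of Q and D = 614.592 + (-792) + 714.248 = 536.84.

covariance of Q and D = 536.84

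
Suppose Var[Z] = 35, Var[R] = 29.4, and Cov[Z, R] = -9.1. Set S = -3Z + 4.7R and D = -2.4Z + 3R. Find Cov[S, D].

By bilinearity, Cov[S, D] = ac·Var[Z] + bd·Var[R] + (ad+bc)·Cov[Z, R], with a=-3, b=4.7, c=-2.4, d=3.
ac·Var[Z] = (-3)·(-2.4)·35 = 252
bd·Var[R] = 4.7·3·29.4 = 414.54
(ad+bc)·Cov[Z, R] = (-20.28)·(-9.1) = 184.548
Cov[S, D] = 252 + 414.54 + 184.548 = 851.088.

Cov[S, D] = 851.088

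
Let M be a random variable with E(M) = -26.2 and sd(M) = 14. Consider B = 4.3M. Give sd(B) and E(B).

B = 4.3M is linear with a = 4.3, b = 0.
sd(B) = |a|·sd(M) = |4.3|·14 = 60.2.
E(B) = a·E(M) + b = 4.3·(-26.2) = -112.66.

sd(B) = 60.2, E(B) = -112.66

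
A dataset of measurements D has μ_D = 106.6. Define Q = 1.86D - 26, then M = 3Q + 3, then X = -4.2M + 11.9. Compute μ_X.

μ_X = -2171.3776

μ_Q = 1.86·106.6 + (-26) = 172.276.
μ_M = 3·172.276 + 3 = 519.828.
μ_X = (-4.2)·519.828 + 11.9 = -2171.3776.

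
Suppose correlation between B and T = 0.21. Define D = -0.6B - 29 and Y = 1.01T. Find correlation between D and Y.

correlation between D and Y = -0.21

Linear rescalings preserve |correlation|; the slopes -0.6 and 1.01 have opposite signs, so the correlation flips sign: correlation between D and Y = −correlation between B and T = -0.21.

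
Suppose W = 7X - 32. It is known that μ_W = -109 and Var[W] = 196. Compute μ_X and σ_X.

From W = 7X - 32: μ_W = a·μ_X + b, so μ_X = (μ_W − b)/a = (-109 − (-32))/7 = -11.
σ_W = √196 = 14.
σ_W = |a|·σ_X, so σ_X = 14/|7| = 2.

μ_X = -11, σ_X = 2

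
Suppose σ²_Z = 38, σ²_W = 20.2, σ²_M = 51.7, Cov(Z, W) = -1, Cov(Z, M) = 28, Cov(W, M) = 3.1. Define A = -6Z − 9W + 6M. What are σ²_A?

σ²_A = a²·σ²_Z + b²·σ²_W + c²·σ²_M + 2ab·Cov(Z, W) + 2ac·Cov(Z, M) + 2bc·Cov(W, M), with a = -6, b = -9, c = 6.
= 1368 + 1636.2 + 1861.2 + (-108) + (-2016) + (-334.8)
= 2406.6.

σ²_A = 2406.6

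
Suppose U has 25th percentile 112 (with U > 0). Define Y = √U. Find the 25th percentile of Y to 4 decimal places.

25th percentile of Y = 10.583

√U is increasing, so P_{25}(Y) = g(P_{25}(U)) ≈ 10.583.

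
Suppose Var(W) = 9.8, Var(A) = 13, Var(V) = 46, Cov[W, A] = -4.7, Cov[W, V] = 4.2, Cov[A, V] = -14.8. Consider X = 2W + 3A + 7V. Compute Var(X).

Var(X) = 1849.8

Var(X) = a²·Var(W) + b²·Var(A) + c²·Var(V) + 2ab·Cov[W, A] + 2ac·Cov[W, V] + 2bc·Cov[A, V], with a = 2, b = 3, c = 7.
= 39.2 + 117 + 2254 + (-56.4) + 117.6 + (-621.6)
= 1849.8.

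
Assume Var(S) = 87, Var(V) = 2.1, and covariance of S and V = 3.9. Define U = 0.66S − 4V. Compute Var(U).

Var(U) = 50.9052

Var(U) = a²·Var(S) + b²·Var(V) + 2ab·covariance of S and V with a = 0.66, b = -4.
= 0.66²·87 + (-4)²·2.1 + 2·0.66·(-4)·3.9
= 37.8972 + 33.6 + (-20.592) = 50.9052.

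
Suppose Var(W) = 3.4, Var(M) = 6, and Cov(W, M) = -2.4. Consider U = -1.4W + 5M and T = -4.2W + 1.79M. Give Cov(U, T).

Cov(U, T) = 130.1064

By bilinearity, Cov(U, T) = ac·Var(W) + bd·Var(M) + (ad+bc)·Cov(W, M), with a=-1.4, b=5, c=-4.2, d=1.79.
ac·Var(W) = (-1.4)·(-4.2)·3.4 = 19.992
bd·Var(M) = 5·1.79·6 = 53.7
(ad+bc)·Cov(W, M) = (-23.506)·(-2.4) = 56.4144
Cov(U, T) = 19.992 + 53.7 + 56.4144 = 130.1064.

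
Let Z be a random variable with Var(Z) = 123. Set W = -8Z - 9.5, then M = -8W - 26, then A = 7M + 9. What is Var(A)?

Var(A) = 24686592

Var(W) = (-8)²·123 = 7872.
Var(M) = (-8)²·7872 = 503808.
Var(A) = 7²·503808 = 24686592.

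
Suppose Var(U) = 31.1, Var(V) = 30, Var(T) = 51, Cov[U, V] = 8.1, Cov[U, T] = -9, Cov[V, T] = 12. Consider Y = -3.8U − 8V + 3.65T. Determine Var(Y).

Var(Y) = a²·Var(U) + b²·Var(V) + c²·Var(T) + 2ab·Cov[U, V] + 2ac·Cov[U, T] + 2bc·Cov[V, T], with a = -3.8, b = -8, c = 3.65.
= 449.084 + 1920 + 679.4475 + 492.48 + 249.66 + (-700.8)
= 3089.8715.

Var(Y) = 3089.8715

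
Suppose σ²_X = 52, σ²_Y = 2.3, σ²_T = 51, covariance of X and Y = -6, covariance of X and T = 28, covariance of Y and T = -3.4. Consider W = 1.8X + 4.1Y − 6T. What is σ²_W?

σ²_W = 1517.063

σ²_W = a²·σ²_X + b²·σ²_Y + c²·σ²_T + 2ab·covariance of X and Y + 2ac·covariance of X and T + 2bc·covariance of Y and T, with a = 1.8, b = 4.1, c = -6.
= 168.48 + 38.663 + 1836 + (-88.56) + (-604.8) + 167.28
= 1517.063.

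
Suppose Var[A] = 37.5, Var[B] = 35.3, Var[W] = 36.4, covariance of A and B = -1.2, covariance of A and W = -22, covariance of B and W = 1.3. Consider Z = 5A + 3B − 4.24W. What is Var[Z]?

Var[Z] = a²·Var[A] + b²·Var[B] + c²·Var[W] + 2ab·covariance of A and B + 2ac·covariance of A and W + 2bc·covariance of B and W, with a = 5, b = 3, c = -4.24.
= 937.5 + 317.7 + 654.38464 + (-36) + 932.8 + (-33.072)
= 2773.31264.

Var[Z] = 2773.31264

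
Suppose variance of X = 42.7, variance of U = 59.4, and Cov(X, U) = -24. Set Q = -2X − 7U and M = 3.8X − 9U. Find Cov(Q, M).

By bilinearity, Cov(Q, M) = ac·variance of X + bd·variance of U + (ad+bc)·Cov(X, U), with a=-2, b=-7, c=3.8, d=-9.
ac·variance of X = (-2)·3.8·42.7 = -324.52
bd·variance of U = (-7)·(-9)·59.4 = 3742.2
(ad+bc)·Cov(X, U) = (-8.6)·(-24) = 206.4
Cov(Q, M) = -324.52 + 3742.2 + 206.4 = 3624.08.

Cov(Q, M) = 3624.08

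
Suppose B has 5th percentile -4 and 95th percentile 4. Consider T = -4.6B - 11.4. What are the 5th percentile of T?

Since a = -4.6 < 0 the transformation is decreasing, reversing order: the 5th percentile of T corresponds to the 95th percentile of B.
So P_{5}(T) = a·P_{95}(B) + b = (-4.6)·4 + (-11.4) = -29.8.

5th percentile of T = -29.8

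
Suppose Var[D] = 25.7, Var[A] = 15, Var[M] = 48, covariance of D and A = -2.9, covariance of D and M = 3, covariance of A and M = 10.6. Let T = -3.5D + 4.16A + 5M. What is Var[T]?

Var[T] = 2194.817

Var[T] = a²·Var[D] + b²·Var[A] + c²·Var[M] + 2ab·covariance of D and A + 2ac·covariance of D and M + 2bc·covariance of A and M, with a = -3.5, b = 4.16, c = 5.
= 314.825 + 259.584 + 1200 + 84.448 + (-105) + 440.96
= 2194.817.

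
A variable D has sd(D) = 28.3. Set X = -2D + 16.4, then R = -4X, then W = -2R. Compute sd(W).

sd(X) = |-2|·28.3 = 56.6.
sd(R) = |-4|·56.6 = 226.4.
sd(W) = |-2|·226.4 = 452.8.

sd(W) = 452.8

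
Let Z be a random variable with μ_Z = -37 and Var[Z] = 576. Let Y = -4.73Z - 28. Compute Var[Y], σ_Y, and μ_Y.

Y = -4.73Z - 28 is linear with a = -4.73, b = -28.
Var[Y] = a²·Var[Z] = (-4.73)²·576 = 12886.7904 (the additive constant -28 does not affect variance).
σ_Z = √576 = 24.
σ_Y = |a|·σ_Z = |-4.73|·24 = 113.52.
μ_Y = a·μ_Z + b = (-4.73)·(-37) + (-28) = 147.01.

Var[Y] = 12886.7904, σ_Y = 113.52, μ_Y = 147.01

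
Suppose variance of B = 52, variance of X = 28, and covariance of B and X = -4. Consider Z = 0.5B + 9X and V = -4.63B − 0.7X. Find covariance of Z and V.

By bilinearity, covariance of Z and V = ac·variance of B + bd·variance of X + (ad+bc)·covariance of B and X, with a=0.5, b=9, c=-4.63, d=-0.7.
ac·variance of B = 0.5·(-4.63)·52 = -120.38
bd·variance of X = 9·(-0.7)·28 = -176.4
(ad+bc)·covariance of B and X = (-42.02)·(-4) = 168.08
covariance of Z and V = -120.38 + (-176.4) + 168.08 = -128.7.

covariance of Z and V = -128.7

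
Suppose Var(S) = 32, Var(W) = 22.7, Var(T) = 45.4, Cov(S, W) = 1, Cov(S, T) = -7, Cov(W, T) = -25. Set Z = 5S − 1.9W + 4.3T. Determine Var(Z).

Var(Z) = a²·Var(S) + b²·Var(W) + c²·Var(T) + 2ab·Cov(S, W) + 2ac·Cov(S, T) + 2bc·Cov(W, T), with a = 5, b = -1.9, c = 4.3.
= 800 + 81.947 + 839.446 + (-19) + (-301) + 408.5
= 1809.893.

Var(Z) = 1809.893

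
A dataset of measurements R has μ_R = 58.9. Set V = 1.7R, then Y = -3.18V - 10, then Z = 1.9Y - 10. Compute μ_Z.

μ_Z = -633.98546

μ_V = 1.7·58.9 = 100.13.
μ_Y = (-3.18)·100.13 + (-10) = -328.4134.
μ_Z = 1.9·(-328.4134) + (-10) = -633.98546.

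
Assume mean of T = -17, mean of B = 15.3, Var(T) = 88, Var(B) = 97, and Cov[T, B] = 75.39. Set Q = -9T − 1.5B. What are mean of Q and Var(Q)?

mean of Q = 130.05, Var(Q) = 9381.78

mean of Q = (-9)·mean of T + (-1.5)·mean of B = (-9)·(-17) + (-1.5)·15.3 = 130.05.
Var(Q) = a²·Var(T) + b²·Var(B) + 2ab·Cov[T, B] with a = -9, b = -1.5.
= (-9)²·88 + (-1.5)²·97 + 2·(-9)·(-1.5)·75.39
= 7128 + 218.25 + 2035.53 = 9381.78.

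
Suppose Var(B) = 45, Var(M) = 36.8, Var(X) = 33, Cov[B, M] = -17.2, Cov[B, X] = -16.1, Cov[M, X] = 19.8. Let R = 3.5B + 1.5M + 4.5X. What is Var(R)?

Var(R) = 881.85

Var(R) = a²·Var(B) + b²·Var(M) + c²·Var(X) + 2ab·Cov[B, M] + 2ac·Cov[B, X] + 2bc·Cov[M, X], with a = 3.5, b = 1.5, c = 4.5.
= 551.25 + 82.8 + 668.25 + (-180.6) + (-507.15) + 267.3
= 881.85.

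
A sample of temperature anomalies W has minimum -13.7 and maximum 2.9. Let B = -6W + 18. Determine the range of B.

Range of W = 2.9 − (-13.7) = 16.6.
Range(B) = |a|·Range(W) = |-6|·16.6 = 99.6.

Range(B) = 99.6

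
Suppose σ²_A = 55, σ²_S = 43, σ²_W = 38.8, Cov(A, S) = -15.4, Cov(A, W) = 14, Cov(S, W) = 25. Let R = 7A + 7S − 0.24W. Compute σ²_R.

σ²_R = a²·σ²_A + b²·σ²_S + c²·σ²_W + 2ab·Cov(A, S) + 2ac·Cov(A, W) + 2bc·Cov(S, W), with a = 7, b = 7, c = -0.24.
= 2695 + 2107 + 2.23488 + (-1509.2) + (-47.04) + (-84)
= 3163.99488.

σ²_R = 3163.99488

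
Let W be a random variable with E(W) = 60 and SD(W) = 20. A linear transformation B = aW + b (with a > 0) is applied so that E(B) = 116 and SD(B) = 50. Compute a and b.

SD(B) = a·SD(W) (a > 0), so a = 50/20 = 2.5.
E(B) = a·E(W) + b, so b = 116 − 2.5·60 = -34.

a = 2.5, b = -34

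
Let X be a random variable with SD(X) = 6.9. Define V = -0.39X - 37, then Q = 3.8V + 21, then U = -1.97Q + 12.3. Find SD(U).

SD(U) = 20.144826

SD(V) = |-0.39|·6.9 = 2.691.
SD(Q) = |3.8|·2.691 = 10.2258.
SD(U) = |-1.97|·10.2258 = 20.144826.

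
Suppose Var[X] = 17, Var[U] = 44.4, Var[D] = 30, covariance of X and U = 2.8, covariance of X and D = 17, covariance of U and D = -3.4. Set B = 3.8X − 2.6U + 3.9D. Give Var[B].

Var[B] = 1519.428

Var[B] = a²·Var[X] + b²·Var[U] + c²·Var[D] + 2ab·covariance of X and U + 2ac·covariance of X and D + 2bc·covariance of U and D, with a = 3.8, b = -2.6, c = 3.9.
= 245.48 + 300.144 + 456.3 + (-55.328) + 503.88 + 68.952
= 1519.428.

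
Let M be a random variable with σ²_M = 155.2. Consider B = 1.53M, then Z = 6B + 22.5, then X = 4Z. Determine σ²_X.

σ²_X = 209265.22368

σ²_B = 1.53²·155.2 = 363.30768.
σ²_Z = 6²·363.30768 = 13079.07648.
σ²_X = 4²·13079.07648 = 209265.22368.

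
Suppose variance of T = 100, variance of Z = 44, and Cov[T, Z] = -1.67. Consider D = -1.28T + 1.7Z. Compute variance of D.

variance of D = 298.26784

variance of D = a²·variance of T + b²·variance of Z + 2ab·Cov[T, Z] with a = -1.28, b = 1.7.
= (-1.28)²·100 + 1.7²·44 + 2·(-1.28)·1.7·(-1.67)
= 163.84 + 127.16 + 7.26784 = 298.26784.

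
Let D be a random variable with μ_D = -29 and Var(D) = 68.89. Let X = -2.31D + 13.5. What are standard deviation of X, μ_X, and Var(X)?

standard deviation of X = 19.173, μ_X = 80.49, Var(X) = 367.603929

X = -2.31D + 13.5 is linear with a = -2.31, b = 13.5.
standard deviation of D = √68.89 = 8.3.
standard deviation of X = |a|·standard deviation of D = |-2.31|·8.3 = 19.173.
μ_X = a·μ_D + b = (-2.31)·(-29) + 13.5 = 80.49.
Var(X) = a²·Var(D) = (-2.31)²·68.89 = 367.603929 (the additive constant 13.5 does not affect variance).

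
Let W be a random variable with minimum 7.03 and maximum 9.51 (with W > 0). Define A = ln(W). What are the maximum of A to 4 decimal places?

ln(W) is increasing on this domain, so max(A) comes from max(W) = 9.51: max(A) = ln(9.51) ≈ 2.2523.

max(A) = 2.2523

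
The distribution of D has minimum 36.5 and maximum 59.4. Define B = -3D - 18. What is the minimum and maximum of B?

a = -3 < 0, so order reverses: min(B) = a·max(D)+b = (-3)·59.4 + (-18) = -196.2; max(B) = a·min(D)+b = (-3)·36.5 + (-18) = -127.5.

min(B) = -196.2, max(B) = -127.5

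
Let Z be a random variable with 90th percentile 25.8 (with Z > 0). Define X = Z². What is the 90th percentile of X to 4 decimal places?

90th percentile of X = 665.64

Z² is increasing, so P_{90}(X) = g(P_{90}(Z)) = 665.64.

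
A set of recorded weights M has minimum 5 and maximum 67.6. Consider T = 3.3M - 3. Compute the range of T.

Range(T) = 206.58

Range of M = 67.6 − 5 = 62.6.
Range(T) = |a|·Range(M) = |3.3|·62.6 = 206.58.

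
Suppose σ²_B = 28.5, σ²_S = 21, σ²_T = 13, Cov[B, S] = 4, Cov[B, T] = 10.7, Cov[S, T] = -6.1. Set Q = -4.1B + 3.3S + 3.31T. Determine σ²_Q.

σ²_Q = a²·σ²_B + b²·σ²_S + c²·σ²_T + 2ab·Cov[B, S] + 2ac·Cov[B, T] + 2bc·Cov[S, T], with a = -4.1, b = 3.3, c = 3.31.
= 479.085 + 228.69 + 142.4293 + (-108.24) + (-290.4194) + (-133.2606)
= 318.2843.

σ²_Q = 318.2843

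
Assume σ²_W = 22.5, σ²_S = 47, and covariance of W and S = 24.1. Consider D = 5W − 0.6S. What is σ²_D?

σ²_D = a²·σ²_W + b²·σ²_S + 2ab·covariance of W and S with a = 5, b = -0.6.
= 5²·22.5 + (-0.6)²·47 + 2·5·(-0.6)·24.1
= 562.5 + 16.92 + (-144.6) = 434.82.

σ²_D = 434.82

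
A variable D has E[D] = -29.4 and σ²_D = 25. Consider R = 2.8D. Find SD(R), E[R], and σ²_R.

SD(R) = 14, E[R] = -82.32, σ²_R = 196

R = 2.8D is linear with a = 2.8, b = 0.
SD(D) = √25 = 5.
SD(R) = |a|·SD(D) = |2.8|·5 = 14.
E[R] = a·E[D] + b = 2.8·(-29.4) = -82.32.
σ²_R = a²·σ²_D = 2.8²·25 = 196.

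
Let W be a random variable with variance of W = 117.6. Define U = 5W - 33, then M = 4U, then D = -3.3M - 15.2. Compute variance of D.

variance of D = 512265.6

variance of U = 5²·117.6 = 2940.
variance of M = 4²·2940 = 47040.
variance of D = (-3.3)²·47040 = 512265.6.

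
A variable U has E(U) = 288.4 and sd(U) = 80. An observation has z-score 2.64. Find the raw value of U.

U = 499.6

U = E(U) + z·sd(U) = 288.4 + 2.64·80 = 499.6.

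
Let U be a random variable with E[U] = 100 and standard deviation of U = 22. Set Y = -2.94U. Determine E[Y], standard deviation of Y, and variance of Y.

E[Y] = -294, standard deviation of Y = 64.68, variance of Y = 4183.5024

Y = -2.94U is linear with a = -2.94, b = 0.
E[Y] = a·E[U] + b = (-2.94)·100 = -294.
standard deviation of Y = |a|·standard deviation of U = |-2.94|·22 = 64.68.
variance of U = 22² = 484.
variance of Y = a²·variance of U = (-2.94)²·484 = 4183.5024.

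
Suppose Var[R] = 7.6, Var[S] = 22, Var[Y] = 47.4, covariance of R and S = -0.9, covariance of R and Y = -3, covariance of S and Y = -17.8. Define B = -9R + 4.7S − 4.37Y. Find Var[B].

Var[B] = a²·Var[R] + b²·Var[S] + c²·Var[Y] + 2ab·covariance of R and S + 2ac·covariance of R and Y + 2bc·covariance of S and Y, with a = -9, b = 4.7, c = -4.37.
= 615.6 + 485.98 + 905.19306 + 76.14 + (-235.98) + 731.1884
= 2578.12146.

Var[B] = 2578.12146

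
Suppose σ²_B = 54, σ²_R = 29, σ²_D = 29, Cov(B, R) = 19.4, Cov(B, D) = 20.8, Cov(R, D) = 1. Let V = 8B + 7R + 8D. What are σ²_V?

σ²_V = 11680.2

σ²_V = a²·σ²_B + b²·σ²_R + c²·σ²_D + 2ab·Cov(B, R) + 2ac·Cov(B, D) + 2bc·Cov(R, D), with a = 8, b = 7, c = 8.
= 3456 + 1421 + 1856 + 2172.8 + 2662.4 + 112
= 11680.2.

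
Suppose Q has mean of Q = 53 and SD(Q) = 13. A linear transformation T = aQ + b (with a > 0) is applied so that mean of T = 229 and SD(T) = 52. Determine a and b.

a = 4, b = 17

SD(T) = a·SD(Q) (a > 0), so a = 52/13 = 4.
mean of T = a·mean of Q + b, so b = 229 − 4·53 = 17.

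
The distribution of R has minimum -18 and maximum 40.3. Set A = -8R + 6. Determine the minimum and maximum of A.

a = -8 < 0, so order reverses: min(A) = a·max(R)+b = (-8)·40.3 + 6 = -316.4; max(A) = a·min(R)+b = (-8)·(-18) + 6 = 150.

min(A) = -316.4, max(A) = 150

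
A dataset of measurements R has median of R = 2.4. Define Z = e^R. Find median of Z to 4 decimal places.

e^R is monotone on this domain, so median of Z = exp(2.4) ≈ 11.0232.

median of Z = 11.0232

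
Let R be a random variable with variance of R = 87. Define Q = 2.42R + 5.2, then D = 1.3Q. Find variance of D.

variance of Q = 2.42²·87 = 509.5068.
variance of D = 1.3²·509.5068 = 861.066492.

variance of D = 861.066492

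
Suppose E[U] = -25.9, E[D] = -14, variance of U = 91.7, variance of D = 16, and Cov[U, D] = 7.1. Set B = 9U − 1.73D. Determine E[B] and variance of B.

E[B] = -208.88, variance of B = 7254.4924

E[B] = 9·E[U] + (-1.73)·E[D] = 9·(-25.9) + (-1.73)·(-14) = -208.88.
variance of B = a²·variance of U + b²·variance of D + 2ab·Cov[U, D] with a = 9, b = -1.73.
= 9²·91.7 + (-1.73)²·16 + 2·9·(-1.73)·7.1
= 7427.7 + 47.8864 + (-221.094) = 7254.4924.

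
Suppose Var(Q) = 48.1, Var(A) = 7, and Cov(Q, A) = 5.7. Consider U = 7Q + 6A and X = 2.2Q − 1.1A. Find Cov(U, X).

By bilinearity, Cov(U, X) = ac·Var(Q) + bd·Var(A) + (ad+bc)·Cov(Q, A), with a=7, b=6, c=2.2, d=-1.1.
ac·Var(Q) = 7·2.2·48.1 = 740.74
bd·Var(A) = 6·(-1.1)·7 = -46.2
(ad+bc)·Cov(Q, A) = (5.5)·5.7 = 31.35
Cov(U, X) = 740.74 + (-46.2) + 31.35 = 725.89.

Cov(U, X) = 725.89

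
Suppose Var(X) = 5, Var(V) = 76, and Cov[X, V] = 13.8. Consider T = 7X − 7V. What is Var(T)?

Var(T) = 2616.6

Var(T) = a²·Var(X) + b²·Var(V) + 2ab·Cov[X, V] with a = 7, b = -7.
= 7²·5 + (-7)²·76 + 2·7·(-7)·13.8
= 245 + 3724 + (-1352.4) = 2616.6.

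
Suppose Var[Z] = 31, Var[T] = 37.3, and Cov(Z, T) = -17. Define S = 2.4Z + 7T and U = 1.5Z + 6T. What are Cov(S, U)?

By bilinearity, Cov(S, U) = ac·Var[Z] + bd·Var[T] + (ad+bc)·Cov(Z, T), with a=2.4, b=7, c=1.5, d=6.
ac·Var[Z] = 2.4·1.5·31 = 111.6
bd·Var[T] = 7·6·37.3 = 1566.6
(ad+bc)·Cov(Z, T) = (24.9)·(-17) = -423.3
Cov(S, U) = 111.6 + 1566.6 + (-423.3) = 1254.9.

Cov(S, U) = 1254.9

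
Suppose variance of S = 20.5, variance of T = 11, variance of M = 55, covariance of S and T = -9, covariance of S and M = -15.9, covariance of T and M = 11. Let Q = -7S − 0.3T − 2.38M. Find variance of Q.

variance of Q = a²·variance of S + b²·variance of T + c²·variance of M + 2ab·covariance of S and T + 2ac·covariance of S and M + 2bc·covariance of T and M, with a = -7, b = -0.3, c = -2.38.
= 1004.5 + 0.99 + 311.542 + (-37.8) + (-529.788) + 15.708
= 765.152.

variance of Q = 765.152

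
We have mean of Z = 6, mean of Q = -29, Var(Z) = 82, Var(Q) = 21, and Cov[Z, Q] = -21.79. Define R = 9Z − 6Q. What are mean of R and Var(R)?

mean of R = 9·mean of Z + (-6)·mean of Q = 9·6 + (-6)·(-29) = 228.
Var(R) = a²·Var(Z) + b²·Var(Q) + 2ab·Cov[Z, Q] with a = 9, b = -6.
= 9²·82 + (-6)²·21 + 2·9·(-6)·(-21.79)
= 6642 + 756 + 2353.32 = 9751.32.

mean of R = 228, Var(R) = 9751.32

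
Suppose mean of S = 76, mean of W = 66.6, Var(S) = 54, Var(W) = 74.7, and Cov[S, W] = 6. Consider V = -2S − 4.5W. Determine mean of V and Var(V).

mean of V = (-2)·mean of S + (-4.5)·mean of W = (-2)·76 + (-4.5)·66.6 = -451.7.
Var(V) = a²·Var(S) + b²·Var(W) + 2ab·Cov[S, W] with a = -2, b = -4.5.
= (-2)²·54 + (-4.5)²·74.7 + 2·(-2)·(-4.5)·6
= 216 + 1512.675 + 108 = 1836.675.

mean of V = -451.7, Var(V) = 1836.675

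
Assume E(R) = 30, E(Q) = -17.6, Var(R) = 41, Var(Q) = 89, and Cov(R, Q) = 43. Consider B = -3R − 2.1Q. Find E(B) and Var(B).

E(B) = -53.04, Var(B) = 1303.29

E(B) = (-3)·E(R) + (-2.1)·E(Q) = (-3)·30 + (-2.1)·(-17.6) = -53.04.
Var(B) = a²·Var(R) + b²·Var(Q) + 2ab·Cov(R, Q) with a = -3, b = -2.1.
= (-3)²·41 + (-2.1)²·89 + 2·(-3)·(-2.1)·43
= 369 + 392.49 + 541.8 = 1303.29.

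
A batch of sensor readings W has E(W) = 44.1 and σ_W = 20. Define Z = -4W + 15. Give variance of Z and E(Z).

Z = -4W + 15 is linear with a = -4, b = 15.
variance of W = 20² = 400.
variance of Z = a²·variance of W = (-4)²·400 = 6400 (the additive constant 15 does not affect variance).
E(Z) = a·E(W) + b = (-4)·44.1 + 15 = -161.4.

variance of Z = 6400, E(Z) = -161.4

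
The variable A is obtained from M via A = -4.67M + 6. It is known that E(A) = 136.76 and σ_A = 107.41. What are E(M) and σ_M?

From A = -4.67M + 6: E(A) = a·E(M) + b, so E(M) = (E(A) − b)/a = (136.76 − 6)/(-4.67) = -28.
σ_A = |a|·σ_M, so σ_M = 107.41/|-4.67| = 23.

E(M) = -28, σ_M = 23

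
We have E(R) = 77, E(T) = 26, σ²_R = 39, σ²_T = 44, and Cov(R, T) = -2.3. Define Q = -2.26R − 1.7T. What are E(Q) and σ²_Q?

E(Q) = -218.22, σ²_Q = 308.6832

E(Q) = (-2.26)·E(R) + (-1.7)·E(T) = (-2.26)·77 + (-1.7)·26 = -218.22.
σ²_Q = a²·σ²_R + b²·σ²_T + 2ab·Cov(R, T) with a = -2.26, b = -1.7.
= (-2.26)²·39 + (-1.7)²·44 + 2·(-2.26)·(-1.7)·(-2.3)
= 199.1964 + 127.16 + (-17.6732) = 308.6832.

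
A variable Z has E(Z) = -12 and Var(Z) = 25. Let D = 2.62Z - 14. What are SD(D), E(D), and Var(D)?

D = 2.62Z - 14 is linear with a = 2.62, b = -14.
SD(Z) = √25 = 5.
SD(D) = |a|·SD(Z) = |2.62|·5 = 13.1.
E(D) = a·E(Z) + b = 2.62·(-12) + (-14) = -45.44.
Var(D) = a²·Var(Z) = 2.62²·25 = 171.61 (the additive constant -14 does not affect variance).

SD(D) = 13.1, E(D) = -45.44, Var(D) = 171.61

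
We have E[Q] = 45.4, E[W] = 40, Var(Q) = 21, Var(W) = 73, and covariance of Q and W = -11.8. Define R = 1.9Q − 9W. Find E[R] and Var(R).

E[R] = 1.9·E[Q] + (-9)·E[W] = 1.9·45.4 + (-9)·40 = -273.74.
Var(R) = a²·Var(Q) + b²·Var(W) + 2ab·covariance of Q and W with a = 1.9, b = -9.
= 1.9²·21 + (-9)²·73 + 2·1.9·(-9)·(-11.8)
= 75.81 + 5913 + 403.56 = 6392.37.

E[R] = -273.74, Var(R) = 6392.37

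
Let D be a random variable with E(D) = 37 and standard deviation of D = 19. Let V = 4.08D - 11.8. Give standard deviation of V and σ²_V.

standard deviation of V = 77.52, σ²_V = 6009.3504

V = 4.08D - 11.8 is linear with a = 4.08, b = -11.8.
standard deviation of V = |a|·standard deviation of D = |4.08|·19 = 77.52.
σ²_D = 19² = 361.
σ²_V = a²·σ²_D = 4.08²·361 = 6009.3504 (the additive constant -11.8 does not affect variance).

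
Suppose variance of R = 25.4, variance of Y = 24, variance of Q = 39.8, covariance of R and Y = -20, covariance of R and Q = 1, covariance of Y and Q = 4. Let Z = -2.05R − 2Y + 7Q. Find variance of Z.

variance of Z = a²·variance of R + b²·variance of Y + c²·variance of Q + 2ab·covariance of R and Y + 2ac·covariance of R and Q + 2bc·covariance of Y and Q, with a = -2.05, b = -2, c = 7.
= 106.7435 + 96 + 1950.2 + (-164) + (-28.7) + (-112)
= 1848.2435.

variance of Z = 1848.2435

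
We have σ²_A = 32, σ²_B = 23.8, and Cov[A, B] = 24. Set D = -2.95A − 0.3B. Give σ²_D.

σ²_D = a²·σ²_A + b²·σ²_B + 2ab·Cov[A, B] with a = -2.95, b = -0.3.
= (-2.95)²·32 + (-0.3)²·23.8 + 2·(-2.95)·(-0.3)·24
= 278.48 + 2.142 + 42.48 = 323.102.

σ²_D = 323.102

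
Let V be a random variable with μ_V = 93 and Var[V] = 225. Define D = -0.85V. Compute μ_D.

D = -0.85V is linear with a = -0.85, b = 0.
μ_D = a·μ_V + b = (-0.85)·93 = -79.05.

μ_D = -79.05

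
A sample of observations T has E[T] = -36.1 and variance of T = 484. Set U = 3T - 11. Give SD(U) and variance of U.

U = 3T - 11 is linear with a = 3, b = -11.
SD(T) = √484 = 22.
SD(U) = |a|·SD(T) = |3|·22 = 66.
variance of U = a²·variance of T = 3²·484 = 4356 (the additive constant -11 does not affect variance).

SD(U) = 66, variance of U = 4356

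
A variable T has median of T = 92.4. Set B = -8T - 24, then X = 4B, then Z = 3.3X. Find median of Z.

median of Z = -10074.24

median of B = (-8)·92.4 + (-24) = -763.2.
median of X = 4·(-763.2) = -3052.8.
median of Z = 3.3·(-3052.8) = -10074.24.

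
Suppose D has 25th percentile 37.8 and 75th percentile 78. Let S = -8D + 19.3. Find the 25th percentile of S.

25th percentile of S = -604.7

Since a = -8 < 0 the transformation is decreasing, reversing order: the 25th percentile of S corresponds to the 75th percentile of D.
So P_{25}(S) = a·P_{75}(D) + b = (-8)·78 + 19.3 = -604.7.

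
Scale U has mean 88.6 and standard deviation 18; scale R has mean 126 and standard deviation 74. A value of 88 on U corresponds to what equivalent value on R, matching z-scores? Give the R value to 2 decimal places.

z = (88 − 88.6)/18 ≈ -0.0333.
R = 126 + z·74 = 126 + (88 − 88.6)·74/18 ≈ 123.53.

R = 123.53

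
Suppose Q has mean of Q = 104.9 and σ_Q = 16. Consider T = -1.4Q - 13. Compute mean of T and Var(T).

mean of T = -159.86, Var(T) = 501.76

T = -1.4Q - 13 is linear with a = -1.4, b = -13.
mean of T = a·mean of Q + b = (-1.4)·104.9 + (-13) = -159.86.
Var(Q) = 16² = 256.
Var(T) = a²·Var(Q) = (-1.4)²·256 = 501.76 (the additive constant -13 does not affect variance).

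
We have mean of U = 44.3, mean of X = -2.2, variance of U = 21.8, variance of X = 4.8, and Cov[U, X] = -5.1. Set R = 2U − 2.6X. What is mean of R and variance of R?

mean of R = 94.32, variance of R = 172.688

mean of R = 2·mean of U + (-2.6)·mean of X = 2·44.3 + (-2.6)·(-2.2) = 94.32.
variance of R = a²·variance of U + b²·variance of X + 2ab·Cov[U, X] with a = 2, b = -2.6.
= 2²·21.8 + (-2.6)²·4.8 + 2·2·(-2.6)·(-5.1)
= 87.2 + 32.448 + 53.04 = 172.688.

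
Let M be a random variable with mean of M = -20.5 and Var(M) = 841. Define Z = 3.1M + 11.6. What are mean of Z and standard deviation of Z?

mean of Z = -51.95, standard deviation of Z = 89.9

Z = 3.1M + 11.6 is linear with a = 3.1, b = 11.6.
mean of Z = a·mean of M + b = 3.1·(-20.5) + 11.6 = -51.95.
standard deviation of M = √841 = 29.
standard deviation of Z = |a|·standard deviation of M = |3.1|·29 = 89.9.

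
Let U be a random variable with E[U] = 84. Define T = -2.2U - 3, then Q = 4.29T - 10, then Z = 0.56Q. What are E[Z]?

E[T] = (-2.2)·84 + (-3) = -187.8.
E[Q] = 4.29·(-187.8) + (-10) = -815.662.
E[Z] = 0.56·(-815.662) = -456.77072.

E[Z] = -456.77072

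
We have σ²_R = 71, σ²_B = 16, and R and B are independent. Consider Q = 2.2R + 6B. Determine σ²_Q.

σ²_Q = 919.64

σ²_Q = a²·σ²_R + b²·σ²_B + 2ab·Cov(R, B) with a = 2.2, b = 6.
Independence gives Cov(R, B) = 0.
= 2.2²·71 + 6²·16 + 2·2.2·6·0
= 343.64 + 576 + 0 = 919.64.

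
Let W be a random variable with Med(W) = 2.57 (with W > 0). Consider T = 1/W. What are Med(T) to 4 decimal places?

Med(T) = 0.3891

1/W is monotone on this domain, so Med(T) = 1/(2.57) ≈ 0.3891.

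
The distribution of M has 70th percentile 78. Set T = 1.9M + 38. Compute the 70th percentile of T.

70th percentile of T = 186.2

Since a = 1.9 > 0 the transformation is increasing, so the 70th percentile of T = a·(P_{70} of M) + b = 1.9·78 + 38 = 186.2.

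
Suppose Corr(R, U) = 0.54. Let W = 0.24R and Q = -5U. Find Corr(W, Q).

Linear rescalings preserve |correlation|; the slopes 0.24 and -5 have opposite signs, so the correlation flips sign: Corr(W, Q) = −Corr(R, U) = -0.54.

Corr(W, Q) = -0.54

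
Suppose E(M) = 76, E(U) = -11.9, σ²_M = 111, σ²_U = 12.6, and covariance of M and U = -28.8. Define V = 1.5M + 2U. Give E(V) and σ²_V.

E(V) = 90.2, σ²_V = 127.35

E(V) = 1.5·E(M) + 2·E(U) = 1.5·76 + 2·(-11.9) = 90.2.
σ²_V = a²·σ²_M + b²·σ²_U + 2ab·covariance of M and U with a = 1.5, b = 2.
= 1.5²·111 + 2²·12.6 + 2·1.5·2·(-28.8)
= 249.75 + 50.4 + (-172.8) = 127.35.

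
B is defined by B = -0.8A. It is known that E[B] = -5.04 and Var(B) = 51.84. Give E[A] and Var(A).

E[A] = 6.3, Var(A) = 81

From B = -0.8A: E[B] = a·E[A] + b, so E[A] = (E[B] − b)/a = (-5.04 − 0)/(-0.8) = 6.3.
Var(B) = a²·Var(A), so Var(A) = 51.84/(-0.8)² = 81.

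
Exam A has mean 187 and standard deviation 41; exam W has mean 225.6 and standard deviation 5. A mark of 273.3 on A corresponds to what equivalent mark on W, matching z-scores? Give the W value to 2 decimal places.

z = (273.3 − 187)/41 ≈ 2.1049.
W = 225.6 + z·5 = 225.6 + (273.3 − 187)·5/41 ≈ 236.12.

W = 236.12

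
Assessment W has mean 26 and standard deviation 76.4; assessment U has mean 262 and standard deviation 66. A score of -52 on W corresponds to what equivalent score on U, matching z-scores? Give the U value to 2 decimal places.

z = (-52 − 26)/76.4 ≈ -1.0209.
U = 262 + z·66 = 262 + (-52 − 26)·66/76.4 ≈ 194.62.

U = 194.62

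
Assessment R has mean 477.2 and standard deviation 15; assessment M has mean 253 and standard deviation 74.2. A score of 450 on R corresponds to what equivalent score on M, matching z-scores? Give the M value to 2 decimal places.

M = 118.45

z = (450 − 477.2)/15 ≈ -1.8133.
M = 253 + z·74.2 = 253 + (450 − 477.2)·74.2/15 ≈ 118.45.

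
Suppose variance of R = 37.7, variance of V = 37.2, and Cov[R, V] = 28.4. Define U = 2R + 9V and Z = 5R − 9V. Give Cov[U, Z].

By bilinearity, Cov[U, Z] = ac·variance of R + bd·variance of V + (ad+bc)·Cov[R, V], with a=2, b=9, c=5, d=-9.
ac·variance of R = 2·5·37.7 = 377
bd·variance of V = 9·(-9)·37.2 = -3013.2
(ad+bc)·Cov[R, V] = (27)·28.4 = 766.8
Cov[U, Z] = 377 + (-3013.2) + 766.8 = -1869.4.

Cov[U, Z] = -1869.4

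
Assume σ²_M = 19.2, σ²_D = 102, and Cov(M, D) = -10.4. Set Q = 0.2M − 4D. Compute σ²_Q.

σ²_Q = a²·σ²_M + b²·σ²_D + 2ab·Cov(M, D) with a = 0.2, b = -4.
= 0.2²·19.2 + (-4)²·102 + 2·0.2·(-4)·(-10.4)
= 0.768 + 1632 + 16.64 = 1649.408.

σ²_Q = 1649.408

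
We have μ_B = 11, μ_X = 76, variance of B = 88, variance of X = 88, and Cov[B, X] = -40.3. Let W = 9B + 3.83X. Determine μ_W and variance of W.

μ_W = 390.08, variance of W = 5640.5812

μ_W = 9·μ_B + 3.83·μ_X = 9·11 + 3.83·76 = 390.08.
variance of W = a²·variance of B + b²·variance of X + 2ab·Cov[B, X] with a = 9, b = 3.83.
= 9²·88 + 3.83²·88 + 2·9·3.83·(-40.3)
= 7128 + 1290.8632 + (-2778.282) = 5640.5812.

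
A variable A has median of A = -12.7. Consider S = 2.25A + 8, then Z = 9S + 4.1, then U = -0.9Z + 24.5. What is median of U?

median of S = 2.25·(-12.7) + 8 = -20.575.
median of Z = 9·(-20.575) + 4.1 = -181.075.
median of U = (-0.9)·(-181.075) + 24.5 = 187.4675.

median of U = 187.4675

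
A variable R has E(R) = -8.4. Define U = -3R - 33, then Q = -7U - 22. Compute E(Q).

E(U) = (-3)·(-8.4) + (-33) = -7.8.
E(Q) = (-7)·(-7.8) + (-22) = 32.6.

E(Q) = 32.6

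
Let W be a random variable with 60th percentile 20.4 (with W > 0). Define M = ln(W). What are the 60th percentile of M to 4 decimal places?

60th percentile of M = 3.0155

ln(W) is increasing, so P_{60}(M) = g(P_{60}(W)) ≈ 3.0155.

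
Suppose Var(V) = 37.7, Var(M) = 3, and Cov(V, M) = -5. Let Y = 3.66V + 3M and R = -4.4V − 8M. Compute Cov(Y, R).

Cov(Y, R) = -466.7208

By bilinearity, Cov(Y, R) = ac·Var(V) + bd·Var(M) + (ad+bc)·Cov(V, M), with a=3.66, b=3, c=-4.4, d=-8.
ac·Var(V) = 3.66·(-4.4)·37.7 = -607.1208
bd·Var(M) = 3·(-8)·3 = -72
(ad+bc)·Cov(V, M) = (-42.48)·(-5) = 212.4
Cov(Y, R) = -607.1208 + (-72) + 212.4 = -466.7208.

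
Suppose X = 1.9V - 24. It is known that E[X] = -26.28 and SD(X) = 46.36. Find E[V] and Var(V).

From X = 1.9V - 24: E[X] = a·E[V] + b, so E[V] = (E[X] − b)/a = (-26.28 − (-24))/1.9 = -1.2.
Var(X) = 46.36² = 2149.2496.
Var(X) = a²·Var(V), so Var(V) = 2149.2496/1.9² = 595.36.

E[V] = -1.2, Var(V) = 595.36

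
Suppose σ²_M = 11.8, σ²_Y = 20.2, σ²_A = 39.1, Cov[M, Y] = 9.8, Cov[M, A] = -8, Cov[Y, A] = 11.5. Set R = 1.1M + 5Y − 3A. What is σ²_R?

σ²_R = a²·σ²_M + b²·σ²_Y + c²·σ²_A + 2ab·Cov[M, Y] + 2ac·Cov[M, A] + 2bc·Cov[Y, A], with a = 1.1, b = 5, c = -3.
= 14.278 + 505 + 351.9 + 107.8 + 52.8 + (-345)
= 686.778.

σ²_R = 686.778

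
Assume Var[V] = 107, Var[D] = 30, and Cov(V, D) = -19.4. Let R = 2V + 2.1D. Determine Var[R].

Var[R] = 397.34

Var[R] = a²·Var[V] + b²·Var[D] + 2ab·Cov(V, D) with a = 2, b = 2.1.
= 2²·107 + 2.1²·30 + 2·2·2.1·(-19.4)
= 428 + 132.3 + (-162.96) = 397.34.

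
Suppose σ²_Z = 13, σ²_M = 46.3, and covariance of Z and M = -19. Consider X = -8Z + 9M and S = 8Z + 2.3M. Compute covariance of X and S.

covariance of X and S = -891.99

By bilinearity, covariance of X and S = ac·σ²_Z + bd·σ²_M + (ad+bc)·covariance of Z and M, with a=-8, b=9, c=8, d=2.3.
ac·σ²_Z = (-8)·8·13 = -832
bd·σ²_M = 9·2.3·46.3 = 958.41
(ad+bc)·covariance of Z and M = (53.6)·(-19) = -1018.4
covariance of X and S = -832 + 958.41 + (-1018.4) = -891.99.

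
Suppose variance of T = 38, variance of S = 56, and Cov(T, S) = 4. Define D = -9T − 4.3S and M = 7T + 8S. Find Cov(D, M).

Cov(D, M) = -4728.8

By bilinearity, Cov(D, M) = ac·variance of T + bd·variance of S + (ad+bc)·Cov(T, S), with a=-9, b=-4.3, c=7, d=8.
ac·variance of T = (-9)·7·38 = -2394
bd·variance of S = (-4.3)·8·56 = -1926.4
(ad+bc)·Cov(T, S) = (-102.1)·4 = -408.4
Cov(D, M) = -2394 + (-1926.4) + (-408.4) = -4728.8.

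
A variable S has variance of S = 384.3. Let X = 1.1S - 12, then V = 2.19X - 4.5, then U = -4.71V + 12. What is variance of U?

variance of X = 1.1²·384.3 = 465.003.
variance of V = 2.19²·465.003 = 2230.2008883.
variance of U = (-4.71)²·2230.2008883 = 49474.99952613603.

variance of U = 49474.99952613603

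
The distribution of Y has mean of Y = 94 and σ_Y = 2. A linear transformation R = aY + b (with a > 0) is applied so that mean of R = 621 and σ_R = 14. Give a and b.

a = 7, b = -37

σ_R = a·σ_Y (a > 0), so a = 14/2 = 7.
mean of R = a·mean of Y + b, so b = 621 − 7·94 = -37.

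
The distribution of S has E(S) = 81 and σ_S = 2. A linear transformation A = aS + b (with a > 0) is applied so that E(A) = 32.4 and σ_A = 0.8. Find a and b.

a = 0.4, b = 0

σ_A = a·σ_S (a > 0), so a = 0.8/2 = 0.4.
E(A) = a·E(S) + b, so b = 32.4 − 0.4·81 = 0.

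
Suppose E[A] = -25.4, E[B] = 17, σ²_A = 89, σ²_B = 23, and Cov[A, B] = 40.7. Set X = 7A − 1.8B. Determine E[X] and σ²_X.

E[X] = -208.4, σ²_X = 3409.88

E[X] = 7·E[A] + (-1.8)·E[B] = 7·(-25.4) + (-1.8)·17 = -208.4.
σ²_X = a²·σ²_A + b²·σ²_B + 2ab·Cov[A, B] with a = 7, b = -1.8.
= 7²·89 + (-1.8)²·23 + 2·7·(-1.8)·40.7
= 4361 + 74.52 + (-1025.64) = 3409.88.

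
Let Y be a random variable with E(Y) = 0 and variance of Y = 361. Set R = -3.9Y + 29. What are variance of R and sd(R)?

variance of R = 5490.81, sd(R) = 74.1

R = -3.9Y + 29 is linear with a = -3.9, b = 29.
variance of R = a²·variance of Y = (-3.9)²·361 = 5490.81 (the additive constant 29 does not affect variance).
sd(Y) = √361 = 19.
sd(R) = |a|·sd(Y) = |-3.9|·19 = 74.1.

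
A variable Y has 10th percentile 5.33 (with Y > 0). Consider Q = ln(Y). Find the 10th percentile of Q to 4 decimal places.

ln(Y) is increasing, so P_{10}(Q) = g(P_{10}(Y)) ≈ 1.6734.

10th percentile of Q = 1.6734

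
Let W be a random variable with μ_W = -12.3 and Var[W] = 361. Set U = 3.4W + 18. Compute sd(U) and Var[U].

sd(U) = 64.6, Var[U] = 4173.16

U = 3.4W + 18 is linear with a = 3.4, b = 18.
sd(W) = √361 = 19.
sd(U) = |a|·sd(W) = |3.4|·19 = 64.6.
Var[U] = a²·Var[W] = 3.4²·361 = 4173.16 (the additive constant 18 does not affect variance).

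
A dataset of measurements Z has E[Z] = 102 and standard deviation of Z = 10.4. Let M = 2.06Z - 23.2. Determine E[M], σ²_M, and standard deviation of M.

E[M] = 186.92, σ²_M = 458.987776, standard deviation of M = 21.424

M = 2.06Z - 23.2 is linear with a = 2.06, b = -23.2.
E[M] = a·E[Z] + b = 2.06·102 + (-23.2) = 186.92.
σ²_Z = 10.4² = 108.16.
σ²_M = a²·σ²_Z = 2.06²·108.16 = 458.987776 (the additive constant -23.2 does not affect variance).
standard deviation of M = |a|·standard deviation of Z = |2.06|·10.4 = 21.424.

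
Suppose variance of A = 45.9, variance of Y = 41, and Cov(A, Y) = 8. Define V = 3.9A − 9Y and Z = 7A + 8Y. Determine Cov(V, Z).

By bilinearity, Cov(V, Z) = ac·variance of A + bd·variance of Y + (ad+bc)·Cov(A, Y), with a=3.9, b=-9, c=7, d=8.
ac·variance of A = 3.9·7·45.9 = 1253.07
bd·variance of Y = (-9)·8·41 = -2952
(ad+bc)·Cov(A, Y) = (-31.8)·8 = -254.4
Cov(V, Z) = 1253.07 + (-2952) + (-254.4) = -1953.33.

Cov(V, Z) = -1953.33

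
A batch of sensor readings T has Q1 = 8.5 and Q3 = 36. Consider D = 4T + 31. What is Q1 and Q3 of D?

a = 4 > 0: Q1(D) = a·Q1(T)+b = 65, Q3(D) = a·Q3(T)+b = 175.

Q1(D) = 65, Q3(D) = 175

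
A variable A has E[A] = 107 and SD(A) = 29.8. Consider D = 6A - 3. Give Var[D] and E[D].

Var[D] = 31969.44, E[D] = 639

D = 6A - 3 is linear with a = 6, b = -3.
Var[A] = 29.8² = 888.04.
Var[D] = a²·Var[A] = 6²·888.04 = 31969.44 (the additive constant -3 does not affect variance).
E[D] = a·E[A] + b = 6·107 + (-3) = 639.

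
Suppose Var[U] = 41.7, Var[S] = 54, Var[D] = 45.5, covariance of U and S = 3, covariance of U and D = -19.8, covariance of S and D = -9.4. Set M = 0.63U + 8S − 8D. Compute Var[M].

Var[M] = 7817.57473

Var[M] = a²·Var[U] + b²·Var[S] + c²·Var[D] + 2ab·covariance of U and S + 2ac·covariance of U and D + 2bc·covariance of S and D, with a = 0.63, b = 8, c = -8.
= 16.55073 + 3456 + 2912 + 30.24 + 199.584 + 1203.2
= 7817.57473.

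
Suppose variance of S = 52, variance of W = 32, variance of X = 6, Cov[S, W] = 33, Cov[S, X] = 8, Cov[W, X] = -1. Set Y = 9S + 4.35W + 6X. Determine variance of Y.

variance of Y = a²·variance of S + b²·variance of W + c²·variance of X + 2ab·Cov[S, W] + 2ac·Cov[S, X] + 2bc·Cov[W, X], with a = 9, b = 4.35, c = 6.
= 4212 + 605.52 + 216 + 2583.9 + 864 + (-52.2)
= 8429.22.

variance of Y = 8429.22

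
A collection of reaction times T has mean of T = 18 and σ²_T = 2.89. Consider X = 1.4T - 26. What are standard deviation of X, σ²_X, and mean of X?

X = 1.4T - 26 is linear with a = 1.4, b = -26.
standard deviation of T = √2.89 = 1.7.
standard deviation of X = |a|·standard deviation of T = |1.4|·1.7 = 2.38.
σ²_X = a²·σ²_T = 1.4²·2.89 = 5.6644 (the additive constant -26 does not affect variance).
mean of X = a·mean of T + b = 1.4·18 + (-26) = -0.8.

standard deviation of X = 2.38, σ²_X = 5.6644, mean of X = -0.8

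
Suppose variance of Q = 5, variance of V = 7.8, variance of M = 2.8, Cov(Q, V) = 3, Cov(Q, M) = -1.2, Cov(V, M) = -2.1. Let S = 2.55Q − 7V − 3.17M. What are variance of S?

variance of S = a²·variance of Q + b²·variance of V + c²·variance of M + 2ab·Cov(Q, V) + 2ac·Cov(Q, M) + 2bc·Cov(V, M), with a = 2.55, b = -7, c = -3.17.
= 32.5125 + 382.2 + 28.13692 + (-107.1) + 19.4004 + (-93.198)
= 261.95182.

variance of S = 261.95182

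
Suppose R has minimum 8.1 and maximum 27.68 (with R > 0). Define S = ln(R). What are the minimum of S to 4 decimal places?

min(S) = 2.0919

ln(R) is increasing on this domain, so min(S) comes from min(R) = 8.1: min(S) = ln(8.1) ≈ 2.0919.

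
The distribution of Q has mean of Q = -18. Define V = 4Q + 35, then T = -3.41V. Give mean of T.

mean of V = 4·(-18) + 35 = -37.
mean of T = (-3.41)·(-37) = 126.17.

mean of T = 126.17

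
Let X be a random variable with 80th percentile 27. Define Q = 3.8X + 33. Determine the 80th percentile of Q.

Since a = 3.8 > 0 the transformation is increasing, so the 80th percentile of Q = a·(P_{80} of X) + b = 3.8·27 + 33 = 135.6.

80th percentile of Q = 135.6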